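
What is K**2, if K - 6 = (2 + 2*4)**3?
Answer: 1012036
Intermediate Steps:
K = 1006 (K = 6 + (2 + 2*4)**3 = 6 + (2 + 8)**3 = 6 + 10**3 = 6 + 1000 = 1006)
K**2 = 1006**2 = 1012036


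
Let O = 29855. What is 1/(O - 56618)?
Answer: -1/26763 ≈ -3.7365e-5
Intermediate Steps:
1/(O - 56618) = 1/(29855 - 56618) = 1/(-26763) = -1/26763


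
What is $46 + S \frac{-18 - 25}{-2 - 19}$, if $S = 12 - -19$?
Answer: $\frac{2299}{21} \approx 109.48$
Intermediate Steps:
$S = 31$ ($S = 12 + 19 = 31$)
$46 + S \frac{-18 - 25}{-2 - 19} = 46 + 31 \frac{-18 - 25}{-2 - 19} = 46 + 31 \left(- \frac{43}{-21}\right) = 46 + 31 \left(\left(-43\right) \left(- \frac{1}{21}\right)\right) = 46 + 31 \cdot \frac{43}{21} = 46 + \frac{1333}{21} = \frac{2299}{21}$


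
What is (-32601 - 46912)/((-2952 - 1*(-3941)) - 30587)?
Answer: 79513/29598 ≈ 2.6864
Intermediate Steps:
(-32601 - 46912)/((-2952 - 1*(-3941)) - 30587) = -79513/((-2952 + 3941) - 30587) = -79513/(989 - 30587) = -79513/(-29598) = -79513*(-1/29598) = 79513/29598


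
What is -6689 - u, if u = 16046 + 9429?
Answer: -32164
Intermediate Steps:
u = 25475
-6689 - u = -6689 - 1*25475 = -6689 - 25475 = -32164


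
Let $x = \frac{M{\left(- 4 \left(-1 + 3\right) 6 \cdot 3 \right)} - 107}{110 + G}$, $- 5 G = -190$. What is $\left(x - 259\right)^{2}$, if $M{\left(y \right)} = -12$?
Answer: $\frac{1478479401}{21904} \approx 67498.0$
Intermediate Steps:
$G = 38$ ($G = \left(- \frac{1}{5}\right) \left(-190\right) = 38$)
$x = - \frac{119}{148}$ ($x = \frac{-12 - 107}{110 + 38} = - \frac{119}{148} \approx -0.80405$)
$\left(x - 259\right)^{2} = \left(- \frac{119}{148} - 259\right)^{2} = \left(- \frac{38451}{148}\right)^{2} = \frac{1478479401}{21904}$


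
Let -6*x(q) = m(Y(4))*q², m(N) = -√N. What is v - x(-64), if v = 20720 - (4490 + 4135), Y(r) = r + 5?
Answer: 10047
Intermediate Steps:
Y(r) = 5 + r
v = 12095 (v = 20720 - 1*8625 = 20720 - 8625 = 12095)
x(q) = q²/2 (x(q) = -(-√(5 + 4))*q²/6 = -(-√9)*q²/6 = -(-1*3)*q²/6 = -(-1)*q²/2 = q²/2)
v - x(-64) = 12095 - (-64)²/2 = 12095 - 4096/2 = 12095 - 1*2048 = 12095 - 2048 = 10047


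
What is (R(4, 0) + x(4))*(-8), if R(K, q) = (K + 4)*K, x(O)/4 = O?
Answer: -384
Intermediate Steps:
x(O) = 4*O
R(K, q) = K*(4 + K) (R(K, q) = (4 + K)*K = K*(4 + K))
(R(4, 0) + x(4))*(-8) = (4*(4 + 4) + 4*4)*(-8) = (4*8 + 16)*(-8) = (32 + 16)*(-8) = 48*(-8) = -384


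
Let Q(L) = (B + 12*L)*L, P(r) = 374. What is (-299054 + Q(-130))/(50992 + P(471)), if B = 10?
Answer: -16259/8561 ≈ -1.8992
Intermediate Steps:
Q(L) = L*(10 + 12*L) (Q(L) = (10 + 12*L)*L = L*(10 + 12*L))
(-299054 + Q(-130))/(50992 + P(471)) = (-299054 + 2*(-130)*(5 + 6*(-130)))/(50992 + 374) = (-299054 + 2*(-130)*(5 - 780))/51366 = (-299054 + 2*(-130)*(-775))*(1/51366) = (-299054 + 201500)*(1/51366) = -97554*1/51366 = -16259/8561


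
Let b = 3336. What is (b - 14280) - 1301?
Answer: -12245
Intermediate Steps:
(b - 14280) - 1301 = (3336 - 14280) - 1301 = -10944 - 1301 = -12245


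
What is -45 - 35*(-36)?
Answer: 1215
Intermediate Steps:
-45 - 35*(-36) = -45 + 1260 = 1215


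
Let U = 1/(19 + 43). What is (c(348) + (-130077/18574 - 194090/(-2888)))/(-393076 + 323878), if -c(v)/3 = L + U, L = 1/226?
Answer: -2825219995015/3250695712994232 ≈ -0.00086911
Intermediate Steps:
U = 1/62 ≈ 0.016129
L = 1/226 ≈ 0.0044248
c(v) = -216/3503 (c(v) = -3*(1/226 + 1/62) = -3*72/3503 = -216/3503)
(c(348) + (-130077/18574 - 194090/(-2888)))/(-393076 + 323878) = (-216/3503 + (-130077/18574 - 194090/(-2888)))/(-393076 + 323878) = (-216/3503 + (-130077*1/18574 - 194090*(-1/2888)))/(-69198) = (-216/3503 + (-130077/18574 + 97045/1444))*(-1/69198) = (-216/3503 + 807341321/13410428)*(-1/69198) = (2825219995015/46976729284)*(-1/69198) = -2825219995015/3250695712994232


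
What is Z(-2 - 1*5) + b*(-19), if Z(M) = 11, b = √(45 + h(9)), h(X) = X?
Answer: 11 - 57*√6 ≈ -128.62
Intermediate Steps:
b = 3*√6 (b = √(45 + 9) = √54 = 3*√6 ≈ 7.3485)
Z(-2 - 1*5) + b*(-19) = 11 + (3*√6)*(-19) = 11 - 57*√6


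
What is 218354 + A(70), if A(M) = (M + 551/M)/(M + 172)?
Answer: 3698922211/16940 ≈ 2.1835e+5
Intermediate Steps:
A(M) = (M + 551/M)/(172 + M)
218354 + A(70) = 218354 + (551 + 70**2)/(70*(172 + 70)) = 218354 + (1/70)*(551 + 4900)/242 = 218354 + (1/70)*(1/242)*5451 = 218354 + 5451/16940 = 3698922211/16940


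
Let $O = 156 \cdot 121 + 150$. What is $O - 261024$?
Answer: $-241998$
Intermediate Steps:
$O = 19026$ ($O = 18876 + 150 = 19026$)
$O - 261024 = 19026 - 261024 = -241998$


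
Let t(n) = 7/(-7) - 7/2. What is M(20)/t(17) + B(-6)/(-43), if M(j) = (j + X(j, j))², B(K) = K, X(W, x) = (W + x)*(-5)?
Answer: -309594/43 ≈ -7199.9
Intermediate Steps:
X(W, x) = -5*W - 5*x
t(n) = -9/2 (t(n) = 7*(-⅐) - 7*½ = -1 - 7/2 = -9/2)
M(j) = 81*j² (M(j) = (j + (-5*j - 5*j))² = (j - 10*j)² = (-9*j)² = 81*j²)
M(20)/t(17) + B(-6)/(-43) = (81*20²)/(-9/2) - 6/(-43) = (81*400)*(-2/9) - 6*(-1/43) = 32400*(-2/9) + 6/43 = -7200 + 6/43 = -309594/43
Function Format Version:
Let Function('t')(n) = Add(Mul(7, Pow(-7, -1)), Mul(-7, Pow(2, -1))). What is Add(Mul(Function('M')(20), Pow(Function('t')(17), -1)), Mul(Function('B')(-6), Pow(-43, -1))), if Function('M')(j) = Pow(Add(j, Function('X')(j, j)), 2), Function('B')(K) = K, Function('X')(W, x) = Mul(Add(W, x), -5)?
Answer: Rational(-309594, 43) ≈ -7199.9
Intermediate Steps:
Function('X')(W, x) = Add(Mul(-5, W), Mul(-5, x))
Function('t')(n) = Rational(-9, 2) (Function('t')(n) = Add(Mul(7, Rational(-1, 7)), Mul(-7, Rational(1, 2))) = Add(-1, Rational(-7, 2)) = Rational(-9, 2))
Function('M')(j) = Mul(81, Pow(j, 2)) (Function('M')(j) = Pow(Add(j, Add(Mul(-5, j), Mul(-5, j))), 2) = Pow(Add(j, Mul(-10, j)), 2) = Pow(Mul(-9, j), 2) = Mul(81, Pow(j, 2)))
Add(Mul(Function('M')(20), Pow(Function('t')(17), -1)), Mul(Function('B')(-6), Pow(-43, -1))) = Add(Mul(Mul(81, Pow(20, 2)), Pow(Rational(-9, 2), -1)), Mul(-6, Pow(-43, -1))) = Add(Mul(Mul(81, 400), Rational(-2, 9)), Mul(-6, Rational(-1, 43))) = Add(Mul(32400, Rational(-2, 9)), Rational(6, 43)) = Add(-7200, Rational(6, 43)) = Rational(-309594, 43)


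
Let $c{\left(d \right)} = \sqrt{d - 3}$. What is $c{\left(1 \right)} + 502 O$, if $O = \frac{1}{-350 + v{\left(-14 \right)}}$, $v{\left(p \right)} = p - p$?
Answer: $- \frac{251}{175} + i \sqrt{2} \approx -1.4343 + 1.4142 i$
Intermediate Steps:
$c{\left(d \right)} = \sqrt{-3 + d}$
$v{\left(p \right)} = 0$
$O = - \frac{1}{350}$ ($O = \frac{1}{-350 + 0} = \frac{1}{-350} = - \frac{1}{350} \approx -0.0028571$)
$c{\left(1 \right)} + 502 O = \sqrt{-3 + 1} + 502 \left(- \frac{1}{350}\right) = \sqrt{-2} - \frac{251}{175} = i \sqrt{2} - \frac{251}{175} = - \frac{251}{175} + i \sqrt{2}$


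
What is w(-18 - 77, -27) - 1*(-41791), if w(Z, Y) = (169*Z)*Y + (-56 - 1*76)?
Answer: 475144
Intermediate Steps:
w(Z, Y) = -132 + 169*Y*Z (w(Z, Y) = 169*Y*Z + (-56 - 76) = 169*Y*Z - 132 = -132 + 169*Y*Z)
w(-18 - 77, -27) - 1*(-41791) = (-132 + 169*(-27)*(-18 - 77)) - 1*(-41791) = (-132 + 169*(-27)*(-95)) + 41791 = (-132 + 433485) + 41791 = 433353 + 41791 = 475144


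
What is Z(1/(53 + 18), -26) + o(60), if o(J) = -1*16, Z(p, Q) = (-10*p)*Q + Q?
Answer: -2722/71 ≈ -38.338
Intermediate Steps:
Z(p, Q) = Q - 10*Q*p (Z(p, Q) = -10*Q*p + Q = Q - 10*Q*p)
o(J) = -16
Z(1/(53 + 18), -26) + o(60) = -26*(1 - 10/(53 + 18)) - 16 = -26*(1 - 10/71) - 16 = -26*61/71 - 16 = -1586/71 - 16 = -2722/71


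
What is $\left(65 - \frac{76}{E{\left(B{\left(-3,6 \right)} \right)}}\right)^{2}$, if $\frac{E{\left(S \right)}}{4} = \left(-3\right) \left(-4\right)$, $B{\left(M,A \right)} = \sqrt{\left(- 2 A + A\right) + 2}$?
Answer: $\frac{579121}{144} \approx 4021.7$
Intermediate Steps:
$B{\left(M,A \right)} = \sqrt{2 - A}$ ($B{\left(M,A \right)} = \sqrt{- A + 2} = \sqrt{2 - A}$)
$E{\left(S \right)} = 48$ ($E{\left(S \right)} = 4 \left(\left(-3\right) \left(-4\right)\right) = 4 \cdot 12 = 48$)
$\left(65 - \frac{76}{E{\left(B{\left(-3,6 \right)} \right)}}\right)^{2} = \left(65 - \frac{76}{48}\right)^{2} = \left(65 - \frac{19}{12}\right)^{2} = \left(\frac{761}{12}\right)^{2} = \frac{579121}{144}$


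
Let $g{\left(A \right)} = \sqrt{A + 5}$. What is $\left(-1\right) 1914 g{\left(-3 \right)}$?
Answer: $- 1914 \sqrt{2} \approx -2706.8$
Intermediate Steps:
$g{\left(A \right)} = \sqrt{5 + A}$
$\left(-1\right) 1914 g{\left(-3 \right)} = \left(-1\right) 1914 \sqrt{5 - 3} = - 1914 \sqrt{2}$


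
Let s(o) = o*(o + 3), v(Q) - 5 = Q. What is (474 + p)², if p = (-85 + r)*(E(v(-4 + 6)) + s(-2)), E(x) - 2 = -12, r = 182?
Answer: 476100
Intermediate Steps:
v(Q) = 5 + Q
s(o) = o*(3 + o)
E(x) = -10 (E(x) = 2 - 12 = -10)
p = -1164 (p = (-85 + 182)*(-10 - 2*(3 - 2)) = 97*(-10 - 2*1) = 97*(-10 - 2) = 97*(-12) = -1164)
(474 + p)² = (474 - 1164)² = (-690)² = 476100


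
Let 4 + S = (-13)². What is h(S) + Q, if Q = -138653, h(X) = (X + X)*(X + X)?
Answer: -29753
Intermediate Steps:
S = 165 (S = -4 + (-13)² = -4 + 169 = 165)
h(X) = 4*X² (h(X) = (2*X)*(2*X) = 4*X²)
h(S) + Q = 4*165² - 138653 = 4*27225 - 138653 = 108900 - 138653 = -29753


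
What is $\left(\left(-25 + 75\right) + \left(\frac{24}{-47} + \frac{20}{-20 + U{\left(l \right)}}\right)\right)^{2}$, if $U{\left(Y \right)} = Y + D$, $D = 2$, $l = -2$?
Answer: $\frac{5193841}{2209} \approx 2351.2$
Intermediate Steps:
$U{\left(Y \right)} = 2 + Y$ ($U{\left(Y \right)} = Y + 2 = 2 + Y$)
$\left(\left(-25 + 75\right) + \left(\frac{24}{-47} + \frac{20}{-20 + U{\left(l \right)}}\right)\right)^{2} = \left(\left(-25 + 75\right) + \left(\frac{24}{-47} + \frac{20}{-20 + \left(2 - 2\right)}\right)\right)^{2} = \left(50 + \left(24 \left(- \frac{1}{47}\right) + \frac{20}{-20 + 0}\right)\right)^{2} = \left(50 + \left(- \frac{24}{47} + \frac{20}{-20}\right)\right)^{2} = \left(50 + \left(- \frac{24}{47} + 20 \left(- \frac{1}{20}\right)\right)\right)^{2} = \left(50 - \frac{71}{47}\right)^{2} = \left(\frac{2279}{47}\right)^{2} = \frac{5193841}{2209}$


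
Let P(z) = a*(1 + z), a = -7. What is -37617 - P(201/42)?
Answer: -75153/2 ≈ -37577.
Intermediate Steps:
P(z) = -7 - 7*z (P(z) = -7*(1 + z) = -7 - 7*z)
-37617 - P(201/42) = -37617 - (-7 - 1407/42) = -37617 - (-7 - 7*67/14) = -37617 - (-7 - 67/2) = -37617 - 1*(-81/2) = -37617 + 81/2 = -75153/2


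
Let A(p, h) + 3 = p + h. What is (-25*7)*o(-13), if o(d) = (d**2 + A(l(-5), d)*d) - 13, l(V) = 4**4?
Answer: 518700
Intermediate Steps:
l(V) = 256
A(p, h) = -3 + h + p (A(p, h) = -3 + (p + h) = -3 + (h + p) = -3 + h + p)
o(d) = -13 + d**2 + d*(253 + d) (o(d) = (d**2 + (-3 + d + 256)*d) - 13 = (d**2 + (253 + d)*d) - 13 = (d**2 + d*(253 + d)) - 13 = -13 + d**2 + d*(253 + d))
(-25*7)*o(-13) = (-25*7)*(-13 + (-13)**2 - 13*(253 - 13)) = -175*(-13 + 169 - 13*240) = -175*(-13 + 169 - 3120) = -175*(-2964) = 518700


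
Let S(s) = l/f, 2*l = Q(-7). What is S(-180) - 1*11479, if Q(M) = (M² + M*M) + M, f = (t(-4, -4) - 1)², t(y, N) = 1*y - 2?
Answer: -160693/14 ≈ -11478.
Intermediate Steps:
t(y, N) = -2 + y (t(y, N) = y - 2 = -2 + y)
f = 49 (f = ((-2 - 4) - 1)² = (-6 - 1)² = (-7)² = 49)
Q(M) = M + 2*M² (Q(M) = (M² + M²) + M = 2*M² + M = M + 2*M²)
l = 91/2 (l = (-7*(1 + 2*(-7)))/2 = (-7*(1 - 14))/2 = (-7*(-13))/2 = (½)*91 = 91/2 ≈ 45.500)
S(s) = 13/14 (S(s) = (91/2)/49 = (91/2)*(1/49) = 13/14)
S(-180) - 1*11479 = 13/14 - 1*11479 = 13/14 - 11479 = -160693/14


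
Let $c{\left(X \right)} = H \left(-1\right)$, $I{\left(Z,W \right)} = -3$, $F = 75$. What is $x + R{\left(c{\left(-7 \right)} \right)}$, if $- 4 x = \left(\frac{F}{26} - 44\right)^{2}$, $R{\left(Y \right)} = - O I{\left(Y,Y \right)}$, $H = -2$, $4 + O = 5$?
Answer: $- \frac{1134649}{2704} \approx -419.62$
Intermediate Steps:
$O = 1$ ($O = -4 + 5 = 1$)
$c{\left(X \right)} = 2$ ($c{\left(X \right)} = \left(-2\right) \left(-1\right) = 2$)
$R{\left(Y \right)} = 3$ ($R{\left(Y \right)} = \left(-1\right) 1 \left(-3\right) = \left(-1\right) \left(-3\right) = 3$)
$x = - \frac{1142761}{2704}$ ($x = - \frac{\left(\frac{75}{26} - 44\right)^{2}}{4} = - \frac{\left(- \frac{1069}{26}\right)^{2}}{4} = \left(- \frac{1}{4}\right) \frac{1142761}{676} = - \frac{1142761}{2704} \approx -422.62$)
$x + R{\left(c{\left(-7 \right)} \right)} = - \frac{1142761}{2704} + 3 = - \frac{1134649}{2704}$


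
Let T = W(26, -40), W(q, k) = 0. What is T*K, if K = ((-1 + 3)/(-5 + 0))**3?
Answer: 0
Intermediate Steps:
K = -8/125 (K = (2/(-5))**3 = (2*(-1/5))**3 = (-2/5)**3 = -8/125 ≈ -0.064000)
T = 0
T*K = 0*(-8/125) = 0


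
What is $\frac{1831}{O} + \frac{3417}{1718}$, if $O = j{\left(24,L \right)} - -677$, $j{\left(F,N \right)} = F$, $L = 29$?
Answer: $\frac{5540975}{1204318} \approx 4.6009$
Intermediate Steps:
$O = 701$ ($O = 24 - -677 = 24 + 677 = 701$)
$\frac{1831}{O} + \frac{3417}{1718} = \frac{1831}{701} + \frac{3417}{1718} = \frac{5540975}{1204318}$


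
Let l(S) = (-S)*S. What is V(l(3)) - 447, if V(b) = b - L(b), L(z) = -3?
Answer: -453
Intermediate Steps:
l(S) = -S²
V(b) = 3 + b (V(b) = b - 1*(-3) = b + 3 = 3 + b)
V(l(3)) - 447 = (3 - 1*3²) - 447 = (3 - 1*9) - 447 = (3 - 9) - 447 = -6 - 447 = -453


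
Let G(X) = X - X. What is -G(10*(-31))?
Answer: 0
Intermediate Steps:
G(X) = 0
-G(10*(-31)) = -1*0 = 0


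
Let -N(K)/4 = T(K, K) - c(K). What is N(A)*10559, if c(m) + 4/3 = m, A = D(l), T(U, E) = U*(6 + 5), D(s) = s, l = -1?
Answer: 1098136/3 ≈ 3.6605e+5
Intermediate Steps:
T(U, E) = 11*U (T(U, E) = U*11 = 11*U)
A = -1
c(m) = -4/3 + m
N(K) = -16/3 - 40*K (N(K) = -4*(11*K - (-4/3 + K)) = -4*(11*K + (4/3 - K)) = -4*(4/3 + 10*K) = -16/3 - 40*K)
N(A)*10559 = (-16/3 - 40*(-1))*10559 = (-16/3 + 40)*10559 = (104/3)*10559 = 1098136/3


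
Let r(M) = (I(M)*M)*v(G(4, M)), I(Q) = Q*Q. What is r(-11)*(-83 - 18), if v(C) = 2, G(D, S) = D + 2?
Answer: 268862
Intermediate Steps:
G(D, S) = 2 + D
I(Q) = Q**2
r(M) = 2*M**3 (r(M) = (M**2*M)*2 = M**3*2 = 2*M**3)
r(-11)*(-83 - 18) = (2*(-11)**3)*(-83 - 18) = (2*(-1331))*(-101) = -2662*(-101) = 268862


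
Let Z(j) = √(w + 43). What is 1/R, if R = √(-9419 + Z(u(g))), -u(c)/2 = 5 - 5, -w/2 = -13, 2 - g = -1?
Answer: -I/√(9419 - √69) ≈ -0.010308*I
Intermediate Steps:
g = 3 (g = 2 - 1*(-1) = 2 + 1 = 3)
w = 26 (w = -2*(-13) = 26)
u(c) = 0 (u(c) = -2*(5 - 5) = -2*0 = 0)
Z(j) = √69 (Z(j) = √(26 + 43) = √69)
R = √(-9419 + √69) ≈ 97.009*I
1/R = 1/(√(-9419 + √69)) = (-9419 + √69)^(-½)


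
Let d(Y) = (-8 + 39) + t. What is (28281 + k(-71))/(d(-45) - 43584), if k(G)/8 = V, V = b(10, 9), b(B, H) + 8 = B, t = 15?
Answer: -28297/43538 ≈ -0.64994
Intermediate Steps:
b(B, H) = -8 + B
V = 2 (V = -8 + 10 = 2)
k(G) = 16 (k(G) = 8*2 = 16)
d(Y) = 46 (d(Y) = (-8 + 39) + 15 = 31 + 15 = 46)
(28281 + k(-71))/(d(-45) - 43584) = (28281 + 16)/(46 - 43584) = 28297/(-43538) = 28297*(-1/43538) = -28297/43538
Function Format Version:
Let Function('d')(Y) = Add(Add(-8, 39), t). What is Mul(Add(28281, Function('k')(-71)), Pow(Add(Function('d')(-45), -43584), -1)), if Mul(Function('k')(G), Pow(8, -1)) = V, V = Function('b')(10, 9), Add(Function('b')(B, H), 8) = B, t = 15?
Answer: Rational(-28297, 43538) ≈ -0.64994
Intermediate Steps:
Function('b')(B, H) = Add(-8, B)
V = 2 (V = Add(-8, 10) = 2)
Function('k')(G) = 16 (Function('k')(G) = Mul(8, 2) = 16)
Function('d')(Y) = 46 (Function('d')(Y) = Add(Add(-8, 39), 15) = Add(31, 15) = 46)
Mul(Add(28281, Function('k')(-71)), Pow(Add(Function('d')(-45), -43584), -1)) = Mul(Add(28281, 16), Pow(Add(46, -43584), -1)) = Mul(28297, Pow(-43538, -1)) = Mul(28297, Rational(-1, 43538)) = Rational(-28297, 43538)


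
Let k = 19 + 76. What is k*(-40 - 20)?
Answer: -5700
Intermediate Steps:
k = 95
k*(-40 - 20) = 95*(-40 - 20) = 95*(-60) = -5700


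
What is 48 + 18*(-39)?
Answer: -654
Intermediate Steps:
48 + 18*(-39) = 48 - 702 = -654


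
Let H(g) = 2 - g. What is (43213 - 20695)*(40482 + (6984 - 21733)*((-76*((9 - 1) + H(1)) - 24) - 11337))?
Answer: 4001272666866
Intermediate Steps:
(43213 - 20695)*(40482 + (6984 - 21733)*((-76*((9 - 1) + H(1)) - 24) - 11337)) = (43213 - 20695)*(40482 + (6984 - 21733)*((-76*((9 - 1) + (2 - 1*1)) - 24) - 11337)) = 22518*(40482 - 14749*((-76*(8 + (2 - 1)) - 24) - 11337)) = 22518*(40482 - 14749*((-76*(8 + 1) - 24) - 11337)) = 22518*(40482 - 14749*((-76*9 - 24) - 11337)) = 22518*(40482 - 14749*((-684 - 24) - 11337)) = 22518*(40482 - 14749*(-708 - 11337)) = 22518*(40482 - 14749*(-12045)) = 22518*(40482 + 177651705) = 22518*177692187 = 4001272666866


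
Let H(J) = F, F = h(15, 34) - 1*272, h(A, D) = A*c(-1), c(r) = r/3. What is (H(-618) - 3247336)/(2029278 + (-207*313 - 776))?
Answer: -3247613/1963711 ≈ -1.6538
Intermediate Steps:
c(r) = r/3 (c(r) = r*(⅓) = r/3)
h(A, D) = -A/3 (h(A, D) = A*((⅓)*(-1)) = A*(-⅓) = -A/3)
F = -277 (F = -⅓*15 - 1*272 = -5 - 272 = -277)
H(J) = -277
(H(-618) - 3247336)/(2029278 + (-207*313 - 776)) = (-277 - 3247336)/(2029278 + (-207*313 - 776)) = -3247613/(2029278 + (-64791 - 776)) = -3247613/(2029278 - 65567) = -3247613/1963711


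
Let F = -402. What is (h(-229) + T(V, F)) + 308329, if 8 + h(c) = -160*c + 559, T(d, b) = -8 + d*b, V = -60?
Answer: 369632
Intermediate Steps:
T(d, b) = -8 + b*d
h(c) = 551 - 160*c (h(c) = -8 + (-160*c + 559) = -8 + (559 - 160*c) = 551 - 160*c)
(h(-229) + T(V, F)) + 308329 = ((551 - 160*(-229)) + (-8 - 402*(-60))) + 308329 = ((551 + 36640) + (-8 + 24120)) + 308329 = (37191 + 24112) + 308329 = 61303 + 308329 = 369632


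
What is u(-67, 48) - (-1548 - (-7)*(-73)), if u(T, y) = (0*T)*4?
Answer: 2059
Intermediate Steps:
u(T, y) = 0 (u(T, y) = 0*4 = 0)
u(-67, 48) - (-1548 - (-7)*(-73)) = 0 - (-1548 - (-7)*(-73)) = 0 - (-1548 - 1*511) = 0 - (-1548 - 511) = 0 - 1*(-2059) = 0 + 2059 = 2059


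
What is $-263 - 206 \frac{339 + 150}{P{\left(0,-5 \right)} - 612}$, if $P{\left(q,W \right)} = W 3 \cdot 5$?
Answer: $- \frac{26649}{229} \approx -116.37$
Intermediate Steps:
$P{\left(q,W \right)} = 15 W$ ($P{\left(q,W \right)} = 3 W 5 = 15 W$)
$-263 - 206 \frac{339 + 150}{P{\left(0,-5 \right)} - 612} = -263 - 206 \frac{339 + 150}{15 \left(-5\right) - 612} = -263 - 206 \frac{489}{-75 - 612} = -263 - 206 \frac{489}{-687} = -263 - 206 \cdot 489 \left(- \frac{1}{687}\right) = -263 - - \frac{33578}{229} = -263 + \frac{33578}{229} = - \frac{26649}{229}$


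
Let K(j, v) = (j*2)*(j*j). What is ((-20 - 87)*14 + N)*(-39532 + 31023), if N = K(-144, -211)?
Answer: 50828222194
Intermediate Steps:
K(j, v) = 2*j**3 (K(j, v) = (2*j)*j**2 = 2*j**3)
N = -5971968 (N = 2*(-144)**3 = 2*(-2985984) = -5971968)
((-20 - 87)*14 + N)*(-39532 + 31023) = ((-20 - 87)*14 - 5971968)*(-39532 + 31023) = (-107*14 - 5971968)*(-8509) = (-1498 - 5971968)*(-8509) = -5973466*(-8509) = 50828222194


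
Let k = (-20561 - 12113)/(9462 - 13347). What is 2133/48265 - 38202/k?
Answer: -3581584590204/788505305 ≈ -4542.2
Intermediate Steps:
k = 32674/3885 (k = -32674/(-3885) = -32674*(-1/3885) = 32674/3885 ≈ 8.4103)
2133/48265 - 38202/k = 2133/48265 - 38202/32674/3885 = 2133*(1/48265) - 38202*3885/32674 = 2133/48265 - 74207385/16337 = -3581584590204/788505305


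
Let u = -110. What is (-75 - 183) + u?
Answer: -368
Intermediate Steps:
(-75 - 183) + u = (-75 - 183) - 110 = -258 - 110 = -368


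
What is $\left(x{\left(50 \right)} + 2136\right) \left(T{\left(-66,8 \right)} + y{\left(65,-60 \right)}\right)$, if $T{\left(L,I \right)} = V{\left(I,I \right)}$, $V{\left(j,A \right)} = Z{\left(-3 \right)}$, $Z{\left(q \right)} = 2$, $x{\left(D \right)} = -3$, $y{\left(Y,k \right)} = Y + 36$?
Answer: $219699$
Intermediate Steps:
$y{\left(Y,k \right)} = 36 + Y$
$V{\left(j,A \right)} = 2$
$T{\left(L,I \right)} = 2$
$\left(x{\left(50 \right)} + 2136\right) \left(T{\left(-66,8 \right)} + y{\left(65,-60 \right)}\right) = \left(-3 + 2136\right) \left(2 + \left(36 + 65\right)\right) = 2133 \left(2 + 101\right) = 2133 \cdot 103 = 219699$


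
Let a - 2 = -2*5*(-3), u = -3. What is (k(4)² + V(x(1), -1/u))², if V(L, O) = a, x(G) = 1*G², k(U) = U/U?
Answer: 1089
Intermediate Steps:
k(U) = 1
x(G) = G²
a = 32 (a = 2 - 2*5*(-3) = 2 - 10*(-3) = 2 + 30 = 32)
V(L, O) = 32
(k(4)² + V(x(1), -1/u))² = (1² + 32)² = (1 + 32)² = 33² = 1089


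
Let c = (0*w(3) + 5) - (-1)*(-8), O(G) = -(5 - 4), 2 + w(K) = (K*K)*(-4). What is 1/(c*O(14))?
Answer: ⅓ ≈ 0.33333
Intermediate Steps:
w(K) = -2 - 4*K² (w(K) = -2 + (K*K)*(-4) = -2 + K²*(-4) = -2 - 4*K²)
O(G) = -1 (O(G) = -1*1 = -1)
c = -3 (c = (0*(-2 - 4*3²) + 5) - (-1)*(-8) = (0*(-2 - 4*9) + 5) - 1*8 = (0*(-2 - 36) + 5) - 8 = (0*(-38) + 5) - 8 = (0 + 5) - 8 = 5 - 8 = -3)
1/(c*O(14)) = 1/(-3*(-1)) = 1/3 = ⅓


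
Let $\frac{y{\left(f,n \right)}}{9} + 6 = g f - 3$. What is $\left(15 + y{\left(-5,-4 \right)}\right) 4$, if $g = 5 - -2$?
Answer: $-1524$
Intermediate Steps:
$g = 7$ ($g = 5 + 2 = 7$)
$y{\left(f,n \right)} = -81 + 63 f$ ($y{\left(f,n \right)} = -54 + 9 \left(7 f - 3\right) = -54 + 9 \left(-3 + 7 f\right) = -54 + \left(-27 + 63 f\right) = -81 + 63 f$)
$\left(15 + y{\left(-5,-4 \right)}\right) 4 = \left(15 + \left(-81 + 63 \left(-5\right)\right)\right) 4 = \left(15 - 396\right) 4 = \left(-381\right) 4 = -1524$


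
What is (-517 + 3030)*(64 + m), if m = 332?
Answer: 995148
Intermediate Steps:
(-517 + 3030)*(64 + m) = (-517 + 3030)*(64 + 332) = 2513*396 = 995148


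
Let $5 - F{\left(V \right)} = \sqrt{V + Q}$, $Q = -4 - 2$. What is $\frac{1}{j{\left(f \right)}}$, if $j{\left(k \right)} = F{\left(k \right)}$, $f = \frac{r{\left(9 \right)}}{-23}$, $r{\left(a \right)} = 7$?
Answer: $\frac{23}{144} + \frac{i \sqrt{3335}}{720} \approx 0.15972 + 0.080208 i$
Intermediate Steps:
$Q = -6$ ($Q = -4 - 2 = -6$)
$f = - \frac{7}{23}$ ($f = \frac{7}{-23} = 7 \left(- \frac{1}{23}\right) = - \frac{7}{23} \approx -0.30435$)
$F{\left(V \right)} = 5 - \sqrt{-6 + V}$ ($F{\left(V \right)} = 5 - \sqrt{V - 6} = 5 - \sqrt{-6 + V}$)
$j{\left(k \right)} = 5 - \sqrt{-6 + k}$
$\frac{1}{j{\left(f \right)}} = \frac{1}{5 - \sqrt{-6 - \frac{7}{23}}} = \frac{1}{5 - \sqrt{- \frac{145}{23}}} = \frac{1}{5 - \frac{i \sqrt{3335}}{23}}$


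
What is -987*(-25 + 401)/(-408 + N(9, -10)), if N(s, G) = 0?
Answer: 15463/17 ≈ 909.59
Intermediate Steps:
-987*(-25 + 401)/(-408 + N(9, -10)) = -987*(-25 + 401)/(-408 + 0) = -371112/(-408) = -371112*(-1)/408 = -987*(-47/51) = 15463/17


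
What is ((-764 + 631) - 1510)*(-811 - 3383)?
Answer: 6890742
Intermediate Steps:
((-764 + 631) - 1510)*(-811 - 3383) = (-133 - 1510)*(-4194) = -1643*(-4194) = 6890742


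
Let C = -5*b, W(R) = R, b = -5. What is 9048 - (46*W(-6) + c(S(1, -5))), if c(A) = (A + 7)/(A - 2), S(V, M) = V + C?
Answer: 74581/8 ≈ 9322.6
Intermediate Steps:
C = 25 (C = -5*(-5) = 25)
S(V, M) = 25 + V (S(V, M) = V + 25 = 25 + V)
c(A) = (7 + A)/(-2 + A)
9048 - (46*W(-6) + c(S(1, -5))) = 9048 - (46*(-6) + (7 + (25 + 1))/(-2 + (25 + 1))) = 9048 - (-276 + (7 + 26)/(-2 + 26)) = 9048 - (-276 + 33/24) = 9048 - (-276 + (1/24)*33) = 9048 - (-276 + 11/8) = 9048 - 1*(-2197/8) = 9048 + 2197/8 = 74581/8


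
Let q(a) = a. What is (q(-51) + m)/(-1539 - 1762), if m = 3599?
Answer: -3548/3301 ≈ -1.0748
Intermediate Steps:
(q(-51) + m)/(-1539 - 1762) = (-51 + 3599)/(-1539 - 1762) = 3548/(-3301) = 3548*(-1/3301) = -3548/3301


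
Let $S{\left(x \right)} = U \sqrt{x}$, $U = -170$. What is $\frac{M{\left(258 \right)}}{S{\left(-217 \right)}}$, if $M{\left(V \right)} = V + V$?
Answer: $\frac{258 i \sqrt{217}}{18445} \approx 0.20605 i$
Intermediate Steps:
$S{\left(x \right)} = - 170 \sqrt{x}$
$M{\left(V \right)} = 2 V$
$\frac{M{\left(258 \right)}}{S{\left(-217 \right)}} = \frac{2 \cdot 258}{\left(-170\right) \sqrt{-217}} = \frac{516}{\left(-170\right) i \sqrt{217}} = 516 \frac{i \sqrt{217}}{36890} = \frac{258 i \sqrt{217}}{18445}$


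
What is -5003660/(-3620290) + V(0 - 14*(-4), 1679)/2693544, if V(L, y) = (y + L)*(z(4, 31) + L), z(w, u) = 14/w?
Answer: 395751713099/278611725936 ≈ 1.4204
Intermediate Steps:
V(L, y) = (7/2 + L)*(L + y) (V(L, y) = (y + L)*(14/4 + L) = (L + y)*(14*(¼) + L) = (L + y)*(7/2 + L) = (7/2 + L)*(L + y))
-5003660/(-3620290) + V(0 - 14*(-4), 1679)/2693544 = -5003660/(-3620290) + ((0 - 14*(-4))² + 7*(0 - 14*(-4))/2 + (7/2)*1679 + (0 - 14*(-4))*1679)/2693544 = -5003660*(-1/3620290) + ((0 + 56)² + 7*(0 + 56)/2 + 11753/2 + (0 + 56)*1679)*(1/2693544) = 500366/362029 + (56² + (7/2)*56 + 11753/2 + 56*1679)*(1/2693544) = 500366/362029 + (3136 + 196 + 11753/2 + 94024)*(1/2693544) = 500366/362029 + (206465/2)*(1/2693544) = 500366/362029 + 29495/769584 = 395751713099/278611725936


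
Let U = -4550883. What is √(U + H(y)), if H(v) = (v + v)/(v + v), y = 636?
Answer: I*√4550882 ≈ 2133.3*I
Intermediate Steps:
H(v) = 1 (H(v) = (2*v)/((2*v)) = (2*v)*(1/(2*v)) = 1)
√(U + H(y)) = √(-4550883 + 1) = √(-4550882) = I*√4550882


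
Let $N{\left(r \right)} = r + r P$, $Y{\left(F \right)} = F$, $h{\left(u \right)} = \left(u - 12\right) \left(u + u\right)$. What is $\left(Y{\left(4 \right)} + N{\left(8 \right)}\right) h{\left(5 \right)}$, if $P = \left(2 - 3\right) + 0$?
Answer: $-280$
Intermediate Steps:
$P = -1$ ($P = -1 + 0 = -1$)
$h{\left(u \right)} = 2 u \left(-12 + u\right)$ ($h{\left(u \right)} = \left(-12 + u\right) 2 u = 2 u \left(-12 + u\right)$)
$N{\left(r \right)} = 0$ ($N{\left(r \right)} = r + r \left(-1\right) = r - r = 0$)
$\left(Y{\left(4 \right)} + N{\left(8 \right)}\right) h{\left(5 \right)} = \left(4 + 0\right) 2 \cdot 5 \left(-12 + 5\right) = 4 \cdot 2 \cdot 5 \left(-7\right) = 4 \left(-70\right) = -280$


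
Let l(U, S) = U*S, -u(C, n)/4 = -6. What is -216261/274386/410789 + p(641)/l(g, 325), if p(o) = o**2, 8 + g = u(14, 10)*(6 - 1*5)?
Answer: 7718724716303479/97686117146800 ≈ 79.016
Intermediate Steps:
u(C, n) = 24 (u(C, n) = -4*(-6) = 24)
g = 16 (g = -8 + 24*(6 - 1*5) = -8 + 24*(6 - 5) = -8 + 24*1 = -8 + 24 = 16)
l(U, S) = S*U
-216261/274386/410789 + p(641)/l(g, 325) = -216261/274386/410789 + 641**2/((325*16)) = -216261*1/274386*(1/410789) + 410881/5200 = -72087/91462*1/410789 + 410881*(1/5200) = -72087/37571583518 + 410881/5200 = 7718724716303479/97686117146800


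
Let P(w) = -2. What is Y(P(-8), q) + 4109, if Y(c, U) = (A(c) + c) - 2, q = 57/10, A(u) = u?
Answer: 4103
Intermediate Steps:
q = 57/10 (q = 57*(1/10) = 57/10 ≈ 5.7000)
Y(c, U) = -2 + 2*c (Y(c, U) = (c + c) - 2 = 2*c - 2 = -2 + 2*c)
Y(P(-8), q) + 4109 = (-2 + 2*(-2)) + 4109 = (-2 - 4) + 4109 = -6 + 4109 = 4103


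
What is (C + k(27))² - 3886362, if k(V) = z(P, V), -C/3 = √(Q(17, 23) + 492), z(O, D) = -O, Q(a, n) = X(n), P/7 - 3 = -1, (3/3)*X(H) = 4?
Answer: -3881702 + 336*√31 ≈ -3.8798e+6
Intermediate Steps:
X(H) = 4
P = 14 (P = 21 + 7*(-1) = 21 - 7 = 14)
Q(a, n) = 4
C = -12*√31 (C = -3*√(4 + 492) = -12*√31 ≈ -66.813)
k(V) = -14 (k(V) = -1*14 = -14)
(C + k(27))² - 3886362 = (-12*√31 - 14)² - 3886362 = (-14 - 12*√31)² - 3886362 = -3886362 + (-14 - 12*√31)²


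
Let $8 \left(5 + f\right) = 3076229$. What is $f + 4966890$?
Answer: $\frac{42811309}{8} \approx 5.3514 \cdot 10^{6}$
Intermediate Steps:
$f = \frac{3076189}{8}$ ($f = -5 + \frac{1}{8} \cdot 3076229 = -5 + \frac{3076229}{8} = \frac{3076189}{8} \approx 3.8452 \cdot 10^{5}$)
$f + 4966890 = \frac{3076189}{8} + 4966890 = \frac{42811309}{8}$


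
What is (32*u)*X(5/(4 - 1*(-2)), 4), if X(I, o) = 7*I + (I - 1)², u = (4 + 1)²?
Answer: 42200/9 ≈ 4688.9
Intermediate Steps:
u = 25 (u = 5² = 25)
X(I, o) = (-1 + I)² + 7*I (X(I, o) = 7*I + (-1 + I)² = (-1 + I)² + 7*I)
(32*u)*X(5/(4 - 1*(-2)), 4) = (32*25)*((-1 + 5/(4 - 1*(-2)))² + 7*(5/(4 - 1*(-2)))) = 800*((-1 + 5/(4 + 2))² + 7*(5/(4 + 2))) = 800*((-1 + 5/6)² + 7*(5/6)) = 800*((-1 + 5*(⅙))² + 7*(5*(⅙))) = 800*((-1 + ⅚)² + 7*(⅚)) = 800*((-⅙)² + 35/6) = 800*(1/36 + 35/6) = 800*(211/36) = 42200/9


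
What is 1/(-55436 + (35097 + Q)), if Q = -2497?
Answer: -1/22836 ≈ -4.3790e-5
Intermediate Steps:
1/(-55436 + (35097 + Q)) = 1/(-55436 + (35097 - 2497)) = 1/(-55436 + 32600) = 1/(-22836) = -1/22836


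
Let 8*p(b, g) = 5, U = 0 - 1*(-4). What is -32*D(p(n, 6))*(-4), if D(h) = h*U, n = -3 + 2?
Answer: 320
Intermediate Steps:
U = 4 (U = 0 + 4 = 4)
n = -1
p(b, g) = 5/8 (p(b, g) = (⅛)*5 = 5/8)
D(h) = 4*h (D(h) = h*4 = 4*h)
-32*D(p(n, 6))*(-4) = -32*4*(5/8)*(-4) = -80*(-4) = -32*(-10) = 320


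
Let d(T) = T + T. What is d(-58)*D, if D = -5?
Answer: 580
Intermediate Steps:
d(T) = 2*T
d(-58)*D = (2*(-58))*(-5) = -116*(-5) = 580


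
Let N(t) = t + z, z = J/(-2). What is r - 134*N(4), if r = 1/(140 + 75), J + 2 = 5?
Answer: -72024/215 ≈ -335.00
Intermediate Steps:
J = 3 (J = -2 + 5 = 3)
z = -3/2 (z = 3/(-2) = 3*(-½) = -3/2 ≈ -1.5000)
N(t) = -3/2 + t (N(t) = t - 3/2 = -3/2 + t)
r = 1/215 ≈ 0.0046512
r - 134*N(4) = 1/215 - 134*(-3/2 + 4) = 1/215 - 134*5/2 = 1/215 - 335 = -72024/215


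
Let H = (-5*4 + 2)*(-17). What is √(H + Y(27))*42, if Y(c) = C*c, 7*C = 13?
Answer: 18*√1939 ≈ 792.61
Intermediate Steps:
C = 13/7 (C = (⅐)*13 = 13/7 ≈ 1.8571)
Y(c) = 13*c/7
H = 306 (H = (-20 + 2)*(-17) = -18*(-17) = 306)
√(H + Y(27))*42 = √(306 + (13/7)*27)*42 = √(306 + 351/7)*42 = √(2493/7)*42 = (3*√1939/7)*42 = 18*√1939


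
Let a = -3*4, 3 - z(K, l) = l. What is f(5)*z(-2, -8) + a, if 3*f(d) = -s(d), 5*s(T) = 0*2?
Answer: -12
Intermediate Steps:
s(T) = 0 (s(T) = (0*2)/5 = (1/5)*0 = 0)
z(K, l) = 3 - l
a = -12
f(d) = 0 (f(d) = (-1*0)/3 = (1/3)*0 = 0)
f(5)*z(-2, -8) + a = 0*(3 - 1*(-8)) - 12 = 0*(3 + 8) - 12 = 0*11 - 12 = 0 - 12 = -12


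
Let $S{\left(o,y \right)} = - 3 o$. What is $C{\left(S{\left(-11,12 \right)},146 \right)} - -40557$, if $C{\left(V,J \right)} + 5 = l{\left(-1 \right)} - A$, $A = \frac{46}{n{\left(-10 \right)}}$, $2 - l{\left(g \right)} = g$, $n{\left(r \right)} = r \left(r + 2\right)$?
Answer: $\frac{1622177}{40} \approx 40554.0$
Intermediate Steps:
$n{\left(r \right)} = r \left(2 + r\right)$
$l{\left(g \right)} = 2 - g$
$A = \frac{23}{40}$ ($A = \frac{46}{\left(-10\right) \left(2 - 10\right)} = \frac{46}{\left(-10\right) \left(-8\right)} = \frac{46}{80} = 46 \cdot \frac{1}{80} = \frac{23}{40} \approx 0.575$)
$C{\left(V,J \right)} = - \frac{103}{40}$ ($C{\left(V,J \right)} = -5 + \left(\left(2 - -1\right) - \frac{23}{40}\right) = -5 + \left(\left(2 + 1\right) - \frac{23}{40}\right) = -5 + \left(3 - \frac{23}{40}\right) = -5 + \frac{97}{40} = - \frac{103}{40}$)
$C{\left(S{\left(-11,12 \right)},146 \right)} - -40557 = - \frac{103}{40} - -40557 = - \frac{103}{40} + 40557 = \frac{1622177}{40}$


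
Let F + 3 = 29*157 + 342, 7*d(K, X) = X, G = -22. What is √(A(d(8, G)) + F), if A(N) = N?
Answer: √239554/7 ≈ 69.920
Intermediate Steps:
d(K, X) = X/7
F = 4892 (F = -3 + (29*157 + 342) = -3 + (4553 + 342) = -3 + 4895 = 4892)
√(A(d(8, G)) + F) = √((⅐)*(-22) + 4892) = √(-22/7 + 4892) = √(34222/7) = √239554/7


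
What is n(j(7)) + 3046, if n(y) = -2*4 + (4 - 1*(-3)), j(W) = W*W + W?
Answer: 3045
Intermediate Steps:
j(W) = W + W² (j(W) = W² + W = W + W²)
n(y) = -1 (n(y) = -8 + (4 + 3) = -8 + 7 = -1)
n(j(7)) + 3046 = -1 + 3046 = 3045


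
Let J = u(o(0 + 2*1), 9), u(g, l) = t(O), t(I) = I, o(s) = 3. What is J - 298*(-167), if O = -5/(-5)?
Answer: 49767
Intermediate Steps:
O = 1 (O = -5*(-1/5) = 1)
u(g, l) = 1
J = 1
J - 298*(-167) = 1 - 298*(-167) = 1 + 49766 = 49767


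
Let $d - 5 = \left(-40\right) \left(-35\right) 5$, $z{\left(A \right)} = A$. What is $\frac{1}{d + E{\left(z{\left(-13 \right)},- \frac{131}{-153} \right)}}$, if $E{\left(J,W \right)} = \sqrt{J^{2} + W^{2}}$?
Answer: $\frac{163980045}{1148676241943} - \frac{153 \sqrt{3973282}}{1148676241943} \approx 0.00014249$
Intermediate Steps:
$d = 7005$ ($d = 5 + \left(-40\right) \left(-35\right) 5 = 5 + 1400 \cdot 5 = 5 + 7000 = 7005$)
$\frac{1}{d + E{\left(z{\left(-13 \right)},- \frac{131}{-153} \right)}} = \frac{1}{7005 + \sqrt{\left(-13\right)^{2} + \left(- \frac{131}{-153}\right)^{2}}} = \frac{1}{7005 + \sqrt{169 + \left(\left(-131\right) \left(- \frac{1}{153}\right)\right)^{2}}} = \frac{1}{7005 + \sqrt{169 + \left(\frac{131}{153}\right)^{2}}} = \frac{1}{7005 + \sqrt{169 + \frac{17161}{23409}}} = \frac{1}{7005 + \sqrt{\frac{3973282}{23409}}} = \frac{1}{7005 + \frac{\sqrt{3973282}}{153}}$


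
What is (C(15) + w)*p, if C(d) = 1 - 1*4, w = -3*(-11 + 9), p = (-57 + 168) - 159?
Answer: -144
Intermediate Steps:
p = -48 (p = 111 - 159 = -48)
w = 6 (w = -3*(-2) = 6)
C(d) = -3 (C(d) = 1 - 4 = -3)
(C(15) + w)*p = (-3 + 6)*(-48) = 3*(-48) = -144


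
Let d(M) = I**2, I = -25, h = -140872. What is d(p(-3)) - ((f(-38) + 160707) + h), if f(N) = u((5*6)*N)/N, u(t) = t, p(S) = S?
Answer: -19240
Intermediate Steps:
d(M) = 625 (d(M) = (-25)**2 = 625)
f(N) = 30 (f(N) = ((5*6)*N)/N = (30*N)/N = 30)
d(p(-3)) - ((f(-38) + 160707) + h) = 625 - ((30 + 160707) - 140872) = 625 - (160737 - 140872) = 625 - 1*19865 = 625 - 19865 = -19240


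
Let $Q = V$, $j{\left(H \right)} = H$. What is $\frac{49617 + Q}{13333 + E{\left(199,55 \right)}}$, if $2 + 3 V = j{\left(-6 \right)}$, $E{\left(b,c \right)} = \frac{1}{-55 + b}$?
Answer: $\frac{7144464}{1919953} \approx 3.7212$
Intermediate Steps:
$V = - \frac{8}{3}$ ($V = - \frac{2}{3} + \frac{1}{3} \left(-6\right) = - \frac{2}{3} - 2 = - \frac{8}{3} \approx -2.6667$)
$Q = - \frac{8}{3} \approx -2.6667$
$\frac{49617 + Q}{13333 + E{\left(199,55 \right)}} = \frac{49617 - \frac{8}{3}}{13333 + \frac{1}{-55 + 199}} = \frac{148843}{3 \left(13333 + \frac{1}{144}\right)} = \frac{148843}{3 \cdot \frac{1919953}{144}} = \frac{148843}{3} \cdot \frac{144}{1919953} = \frac{7144464}{1919953}$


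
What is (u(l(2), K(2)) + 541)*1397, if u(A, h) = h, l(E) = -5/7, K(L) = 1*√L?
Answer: 755777 + 1397*√2 ≈ 7.5775e+5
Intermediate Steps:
K(L) = √L
l(E) = -5/7 (l(E) = -5*⅐ = -5/7)
(u(l(2), K(2)) + 541)*1397 = (√2 + 541)*1397 = (541 + √2)*1397 = 755777 + 1397*√2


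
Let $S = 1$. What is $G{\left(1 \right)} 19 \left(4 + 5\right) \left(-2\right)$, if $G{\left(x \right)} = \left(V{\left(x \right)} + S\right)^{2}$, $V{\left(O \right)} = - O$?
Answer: $0$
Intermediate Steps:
$G{\left(x \right)} = \left(1 - x\right)^{2}$ ($G{\left(x \right)} = \left(- x + 1\right)^{2} = \left(1 - x\right)^{2}$)
$G{\left(1 \right)} 19 \left(4 + 5\right) \left(-2\right) = \left(-1 + 1\right)^{2} \cdot 19 \left(4 + 5\right) \left(-2\right) = 0^{2} \cdot 19 \cdot 9 \left(-2\right) = 0 \cdot 19 \left(-18\right) = 0 \left(-18\right) = 0$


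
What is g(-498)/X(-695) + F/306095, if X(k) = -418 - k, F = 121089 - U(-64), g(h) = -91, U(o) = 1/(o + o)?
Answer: 727937301/10852904320 ≈ 0.067073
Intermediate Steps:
U(o) = 1/(2*o)
F = 15499393/128 (F = 121089 - 1/(2*(-64)) = 121089 - (-1)/(2*64) = 121089 - 1*(-1/128) = 121089 + 1/128 = 15499393/128 ≈ 1.2109e+5)
g(-498)/X(-695) + F/306095 = -91/(-418 - 1*(-695)) + (15499393/128)/306095 = -91/(-418 + 695) + (15499393/128)*(1/306095) = -91/277 + 15499393/39180160 = 727937301/10852904320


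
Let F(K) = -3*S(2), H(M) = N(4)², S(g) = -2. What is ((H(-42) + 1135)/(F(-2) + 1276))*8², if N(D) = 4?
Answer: 36832/641 ≈ 57.460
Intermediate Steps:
H(M) = 16 (H(M) = 4² = 16)
F(K) = 6 (F(K) = -3*(-2) = 6)
((H(-42) + 1135)/(F(-2) + 1276))*8² = ((16 + 1135)/(6 + 1276))*8² = (1151/1282)*64 = 36832/641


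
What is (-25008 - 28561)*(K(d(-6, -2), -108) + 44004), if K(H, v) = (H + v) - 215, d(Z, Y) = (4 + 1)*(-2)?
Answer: -2339411799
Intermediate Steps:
d(Z, Y) = -10 (d(Z, Y) = 5*(-2) = -10)
K(H, v) = -215 + H + v
(-25008 - 28561)*(K(d(-6, -2), -108) + 44004) = (-25008 - 28561)*((-215 - 10 - 108) + 44004) = -53569*(-333 + 44004) = -53569*43671 = -2339411799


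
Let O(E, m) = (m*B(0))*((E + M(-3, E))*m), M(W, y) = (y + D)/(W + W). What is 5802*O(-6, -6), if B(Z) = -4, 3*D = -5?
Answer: 3945360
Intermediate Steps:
D = -5/3 (D = (⅓)*(-5) = -5/3 ≈ -1.6667)
M(W, y) = (-5/3 + y)/(2*W) (M(W, y) = (y - 5/3)/(W + W) = (-5/3 + y)/((2*W)) = (-5/3 + y)*(1/(2*W)) = (-5/3 + y)/(2*W))
O(E, m) = -4*m²*(5/18 + 5*E/6) (O(E, m) = (m*(-4))*((E + (⅙)*(-5 + 3*E)/(-3))*m) = (-4*m)*((E + (⅙)*(-⅓)*(-5 + 3*E))*m) = (-4*m)*((E + (5/18 - E/6))*m) = (-4*m)*((5/18 + 5*E/6)*m) = (-4*m)*(m*(5/18 + 5*E/6)) = -4*m²*(5/18 + 5*E/6))
5802*O(-6, -6) = 5802*((10/9)*(-6)²*(-1 - 3*(-6))) = 5802*((10/9)*36*(-1 + 18)) = 5802*((10/9)*36*17) = 5802*680 = 3945360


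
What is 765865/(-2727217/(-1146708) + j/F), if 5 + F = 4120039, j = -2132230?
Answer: 1809155385985081140/4395590783269 ≈ 4.1158e+5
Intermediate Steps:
F = 4120034 (F = -5 + 4120039 = 4120034)
765865/(-2727217/(-1146708) + j/F) = 765865/(-2727217/(-1146708) - 2132230/4120034) = 765865/(-2727217*(-1/1146708) - 2132230*1/4120034) = 765865/(2727217/1146708 - 1066115/2060017) = 765865/(4395590783269/2362237974036) = 765865*(2362237974036/4395590783269) = 1809155385985081140/4395590783269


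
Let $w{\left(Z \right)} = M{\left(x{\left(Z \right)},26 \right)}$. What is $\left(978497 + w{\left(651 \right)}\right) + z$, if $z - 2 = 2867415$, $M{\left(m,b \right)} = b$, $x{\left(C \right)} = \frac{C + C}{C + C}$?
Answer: $3845940$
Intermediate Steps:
$x{\left(C \right)} = 1$ ($x{\left(C \right)} = \frac{2 C}{2 C} = 2 C \frac{1}{2 C} = 1$)
$w{\left(Z \right)} = 26$
$z = 2867417$ ($z = 2 + 2867415 = 2867417$)
$\left(978497 + w{\left(651 \right)}\right) + z = \left(978497 + 26\right) + 2867417 = 978523 + 2867417 = 3845940$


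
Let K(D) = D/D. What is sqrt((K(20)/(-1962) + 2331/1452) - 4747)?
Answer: I*sqrt(245591452637)/7194 ≈ 68.887*I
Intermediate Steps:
K(D) = 1
sqrt((K(20)/(-1962) + 2331/1452) - 4747) = sqrt((1/(-1962) + 2331/1452) - 4747) = sqrt((1*(-1/1962) + 2331*(1/1452)) - 4747) = sqrt((-1/1962 + 777/484) - 4747) = sqrt(761995/474804 - 4747) = sqrt(-2253132593/474804) = I*sqrt(245591452637)/7194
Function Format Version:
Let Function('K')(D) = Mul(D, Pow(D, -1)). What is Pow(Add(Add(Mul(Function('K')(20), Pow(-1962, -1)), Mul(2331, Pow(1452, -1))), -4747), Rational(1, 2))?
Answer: Mul(Rational(1, 7194), I, Pow(245591452637, Rational(1, 2))) ≈ Mul(68.887, I)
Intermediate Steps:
Function('K')(D) = 1
Pow(Add(Add(Mul(Function('K')(20), Pow(-1962, -1)), Mul(2331, Pow(1452, -1))), -4747), Rational(1, 2)) = Pow(Add(Add(Mul(1, Pow(-1962, -1)), Mul(2331, Pow(1452, -1))), -4747), Rational(1, 2)) = Pow(Add(Add(Mul(1, Rational(-1, 1962)), Mul(2331, Rational(1, 1452))), -4747), Rational(1, 2)) = Pow(Add(Add(Rational(-1, 1962), Rational(777, 484)), -4747), Rational(1, 2)) = Pow(Add(Rational(761995, 474804), -4747), Rational(1, 2)) = Pow(Rational(-2253132593, 474804), Rational(1, 2)) = Mul(Rational(1, 7194), I, Pow(245591452637, Rational(1, 2)))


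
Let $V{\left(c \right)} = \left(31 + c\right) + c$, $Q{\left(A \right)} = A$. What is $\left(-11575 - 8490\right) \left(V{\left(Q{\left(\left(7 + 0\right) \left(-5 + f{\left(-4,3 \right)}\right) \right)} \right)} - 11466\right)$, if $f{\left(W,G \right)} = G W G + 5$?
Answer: $239556035$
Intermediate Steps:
$f{\left(W,G \right)} = 5 + W G^{2}$ ($f{\left(W,G \right)} = W G^{2} + 5 = 5 + W G^{2}$)
$V{\left(c \right)} = 31 + 2 c$
$\left(-11575 - 8490\right) \left(V{\left(Q{\left(\left(7 + 0\right) \left(-5 + f{\left(-4,3 \right)}\right) \right)} \right)} - 11466\right) = \left(-11575 - 8490\right) \left(\left(31 + 2 \left(7 + 0\right) \left(-5 + \left(5 - 4 \cdot 3^{2}\right)\right)\right) - 11466\right) = - 20065 \left(\left(31 + 2 \cdot 7 \left(-5 + \left(5 - 36\right)\right)\right) - 11466\right) = - 20065 \left(\left(31 + 2 \cdot 7 \left(-5 - 31\right)\right) - 11466\right) = - 20065 \left(\left(31 + 2 \cdot 7 \left(-36\right)\right) - 11466\right) = - 20065 \left(\left(31 + 2 \left(-252\right)\right) - 11466\right) = - 20065 \left(\left(31 - 504\right) - 11466\right) = - 20065 \left(-473 - 11466\right) = \left(-20065\right) \left(-11939\right) = 239556035$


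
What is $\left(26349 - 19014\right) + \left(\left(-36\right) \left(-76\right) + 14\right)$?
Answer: $10085$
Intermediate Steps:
$\left(26349 - 19014\right) + \left(\left(-36\right) \left(-76\right) + 14\right) = 7335 + \left(2736 + 14\right) = 7335 + 2750 = 10085$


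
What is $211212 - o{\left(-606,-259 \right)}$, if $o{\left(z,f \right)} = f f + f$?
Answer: $144390$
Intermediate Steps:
$o{\left(z,f \right)} = f + f^{2}$ ($o{\left(z,f \right)} = f^{2} + f = f + f^{2}$)
$211212 - o{\left(-606,-259 \right)} = 211212 - - 259 \left(1 - 259\right) = 211212 - \left(-259\right) \left(-258\right) = 211212 - 66822 = 144390$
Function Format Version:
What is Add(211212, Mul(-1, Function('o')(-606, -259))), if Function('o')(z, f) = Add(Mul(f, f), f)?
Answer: 144390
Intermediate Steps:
Function('o')(z, f) = Add(f, Pow(f, 2)) (Function('o')(z, f) = Add(Pow(f, 2), f) = Add(f, Pow(f, 2)))
Add(211212, Mul(-1, Function('o')(-606, -259))) = Add(211212, Mul(-1, Mul(-259, Add(1, -259)))) = Add(211212, Mul(-1, Mul(-259, -258))) = Add(211212, Mul(-1, 66822)) = Add(211212, -66822) = 144390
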